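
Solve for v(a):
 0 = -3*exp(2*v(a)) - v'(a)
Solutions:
 v(a) = log(-sqrt(-1/(C1 - 3*a))) - log(2)/2
 v(a) = log(-1/(C1 - 3*a))/2 - log(2)/2


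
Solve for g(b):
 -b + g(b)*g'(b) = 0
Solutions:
 g(b) = -sqrt(C1 + b^2)
 g(b) = sqrt(C1 + b^2)


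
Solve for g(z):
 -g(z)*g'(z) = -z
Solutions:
 g(z) = -sqrt(C1 + z^2)
 g(z) = sqrt(C1 + z^2)


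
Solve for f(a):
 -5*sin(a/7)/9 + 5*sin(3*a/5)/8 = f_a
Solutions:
 f(a) = C1 + 35*cos(a/7)/9 - 25*cos(3*a/5)/24


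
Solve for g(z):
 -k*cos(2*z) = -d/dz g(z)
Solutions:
 g(z) = C1 + k*sin(2*z)/2


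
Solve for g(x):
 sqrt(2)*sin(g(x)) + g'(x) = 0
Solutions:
 g(x) = -acos((-C1 - exp(2*sqrt(2)*x))/(C1 - exp(2*sqrt(2)*x))) + 2*pi
 g(x) = acos((-C1 - exp(2*sqrt(2)*x))/(C1 - exp(2*sqrt(2)*x)))


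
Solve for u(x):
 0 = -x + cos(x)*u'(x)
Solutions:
 u(x) = C1 + Integral(x/cos(x), x)


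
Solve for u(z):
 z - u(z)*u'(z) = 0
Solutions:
 u(z) = -sqrt(C1 + z^2)
 u(z) = sqrt(C1 + z^2)


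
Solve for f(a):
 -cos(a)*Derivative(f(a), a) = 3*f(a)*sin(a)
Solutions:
 f(a) = C1*cos(a)^3


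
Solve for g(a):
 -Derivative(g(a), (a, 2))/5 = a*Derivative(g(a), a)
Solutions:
 g(a) = C1 + C2*erf(sqrt(10)*a/2)


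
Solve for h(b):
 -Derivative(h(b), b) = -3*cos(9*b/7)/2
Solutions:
 h(b) = C1 + 7*sin(9*b/7)/6


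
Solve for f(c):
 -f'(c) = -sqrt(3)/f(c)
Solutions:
 f(c) = -sqrt(C1 + 2*sqrt(3)*c)
 f(c) = sqrt(C1 + 2*sqrt(3)*c)


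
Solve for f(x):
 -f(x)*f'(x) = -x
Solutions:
 f(x) = -sqrt(C1 + x^2)
 f(x) = sqrt(C1 + x^2)


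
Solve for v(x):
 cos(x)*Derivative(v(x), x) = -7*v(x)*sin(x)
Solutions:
 v(x) = C1*cos(x)^7


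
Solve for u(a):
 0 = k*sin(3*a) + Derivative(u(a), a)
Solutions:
 u(a) = C1 + k*cos(3*a)/3


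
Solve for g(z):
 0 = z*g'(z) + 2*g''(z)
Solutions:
 g(z) = C1 + C2*erf(z/2)


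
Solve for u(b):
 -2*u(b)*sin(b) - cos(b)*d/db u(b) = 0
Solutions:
 u(b) = C1*cos(b)^2


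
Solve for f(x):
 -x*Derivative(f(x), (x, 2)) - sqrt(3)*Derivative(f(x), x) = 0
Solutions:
 f(x) = C1 + C2*x^(1 - sqrt(3))


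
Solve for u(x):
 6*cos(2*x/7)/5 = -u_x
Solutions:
 u(x) = C1 - 21*sin(2*x/7)/5


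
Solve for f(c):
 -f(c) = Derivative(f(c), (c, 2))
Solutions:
 f(c) = C1*sin(c) + C2*cos(c)


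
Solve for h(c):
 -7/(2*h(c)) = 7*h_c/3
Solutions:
 h(c) = -sqrt(C1 - 3*c)
 h(c) = sqrt(C1 - 3*c)


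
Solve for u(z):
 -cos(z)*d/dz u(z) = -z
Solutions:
 u(z) = C1 + Integral(z/cos(z), z)


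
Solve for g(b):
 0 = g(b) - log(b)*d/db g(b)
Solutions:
 g(b) = C1*exp(li(b))


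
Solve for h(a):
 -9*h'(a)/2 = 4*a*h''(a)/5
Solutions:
 h(a) = C1 + C2/a^(37/8)


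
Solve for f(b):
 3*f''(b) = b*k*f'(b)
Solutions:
 f(b) = Piecewise((-sqrt(6)*sqrt(pi)*C1*erf(sqrt(6)*b*sqrt(-k)/6)/(2*sqrt(-k)) - C2, (k > 0) | (k < 0)), (-C1*b - C2, True))


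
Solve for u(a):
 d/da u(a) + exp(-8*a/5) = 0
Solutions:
 u(a) = C1 + 5*exp(-8*a/5)/8


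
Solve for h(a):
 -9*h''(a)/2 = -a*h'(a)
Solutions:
 h(a) = C1 + C2*erfi(a/3)


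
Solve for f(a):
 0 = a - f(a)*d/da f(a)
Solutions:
 f(a) = -sqrt(C1 + a^2)
 f(a) = sqrt(C1 + a^2)


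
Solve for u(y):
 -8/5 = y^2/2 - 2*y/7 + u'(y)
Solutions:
 u(y) = C1 - y^3/6 + y^2/7 - 8*y/5


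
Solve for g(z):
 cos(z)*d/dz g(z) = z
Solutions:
 g(z) = C1 + Integral(z/cos(z), z)


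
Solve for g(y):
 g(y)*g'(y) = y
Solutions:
 g(y) = -sqrt(C1 + y^2)
 g(y) = sqrt(C1 + y^2)


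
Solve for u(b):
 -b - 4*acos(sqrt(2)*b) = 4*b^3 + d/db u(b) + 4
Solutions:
 u(b) = C1 - b^4 - b^2/2 - 4*b*acos(sqrt(2)*b) - 4*b + 2*sqrt(2)*sqrt(1 - 2*b^2)


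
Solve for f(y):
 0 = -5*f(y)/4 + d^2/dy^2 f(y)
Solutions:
 f(y) = C1*exp(-sqrt(5)*y/2) + C2*exp(sqrt(5)*y/2)


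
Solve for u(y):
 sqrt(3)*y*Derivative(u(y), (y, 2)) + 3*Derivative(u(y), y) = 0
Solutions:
 u(y) = C1 + C2*y^(1 - sqrt(3))


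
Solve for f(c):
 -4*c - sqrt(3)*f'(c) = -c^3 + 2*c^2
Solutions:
 f(c) = C1 + sqrt(3)*c^4/12 - 2*sqrt(3)*c^3/9 - 2*sqrt(3)*c^2/3


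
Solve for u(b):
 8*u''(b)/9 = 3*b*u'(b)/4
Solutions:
 u(b) = C1 + C2*erfi(3*sqrt(3)*b/8)


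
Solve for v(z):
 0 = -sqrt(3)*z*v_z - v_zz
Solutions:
 v(z) = C1 + C2*erf(sqrt(2)*3^(1/4)*z/2)


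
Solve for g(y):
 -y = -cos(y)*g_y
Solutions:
 g(y) = C1 + Integral(y/cos(y), y)


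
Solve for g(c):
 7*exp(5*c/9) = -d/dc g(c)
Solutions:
 g(c) = C1 - 63*exp(5*c/9)/5


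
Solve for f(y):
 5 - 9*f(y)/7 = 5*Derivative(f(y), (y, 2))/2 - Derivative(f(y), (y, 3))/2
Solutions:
 f(y) = C1*exp(y*(-7^(2/3)*(9*sqrt(5979) + 1118)^(1/3) - 175*7^(1/3)/(9*sqrt(5979) + 1118)^(1/3) + 70)/42)*sin(sqrt(3)*7^(1/3)*y*(-7^(1/3)*(9*sqrt(5979) + 1118)^(1/3) + 175/(9*sqrt(5979) + 1118)^(1/3))/42) + C2*exp(y*(-7^(2/3)*(9*sqrt(5979) + 1118)^(1/3) - 175*7^(1/3)/(9*sqrt(5979) + 1118)^(1/3) + 70)/42)*cos(sqrt(3)*7^(1/3)*y*(-7^(1/3)*(9*sqrt(5979) + 1118)^(1/3) + 175/(9*sqrt(5979) + 1118)^(1/3))/42) + C3*exp(y*(175*7^(1/3)/(9*sqrt(5979) + 1118)^(1/3) + 35 + 7^(2/3)*(9*sqrt(5979) + 1118)^(1/3))/21) + 35/9


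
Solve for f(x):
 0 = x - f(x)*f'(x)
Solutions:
 f(x) = -sqrt(C1 + x^2)
 f(x) = sqrt(C1 + x^2)


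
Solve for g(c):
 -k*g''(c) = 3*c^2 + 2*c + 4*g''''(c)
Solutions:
 g(c) = C1 + C2*c + C3*exp(-c*sqrt(-k)/2) + C4*exp(c*sqrt(-k)/2) - c^4/(4*k) - c^3/(3*k) + 12*c^2/k^2


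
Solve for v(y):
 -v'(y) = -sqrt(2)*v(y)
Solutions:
 v(y) = C1*exp(sqrt(2)*y)


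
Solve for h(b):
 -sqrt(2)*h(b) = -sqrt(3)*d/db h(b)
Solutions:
 h(b) = C1*exp(sqrt(6)*b/3)


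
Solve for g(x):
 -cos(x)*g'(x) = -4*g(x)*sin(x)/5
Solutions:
 g(x) = C1/cos(x)^(4/5)


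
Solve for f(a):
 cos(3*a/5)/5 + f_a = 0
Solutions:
 f(a) = C1 - sin(3*a/5)/3


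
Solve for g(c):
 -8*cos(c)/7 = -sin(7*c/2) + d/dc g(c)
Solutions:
 g(c) = C1 - 8*sin(c)/7 - 2*cos(7*c/2)/7


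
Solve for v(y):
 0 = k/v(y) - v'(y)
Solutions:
 v(y) = -sqrt(C1 + 2*k*y)
 v(y) = sqrt(C1 + 2*k*y)


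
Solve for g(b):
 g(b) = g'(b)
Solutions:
 g(b) = C1*exp(b)


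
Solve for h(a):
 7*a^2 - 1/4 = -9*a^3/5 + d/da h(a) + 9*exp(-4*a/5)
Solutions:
 h(a) = C1 + 9*a^4/20 + 7*a^3/3 - a/4 + 45*exp(-4*a/5)/4


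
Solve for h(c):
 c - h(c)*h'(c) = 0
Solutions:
 h(c) = -sqrt(C1 + c^2)
 h(c) = sqrt(C1 + c^2)


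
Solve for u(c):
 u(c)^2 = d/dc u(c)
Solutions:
 u(c) = -1/(C1 + c)


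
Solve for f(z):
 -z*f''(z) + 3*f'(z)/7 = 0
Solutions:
 f(z) = C1 + C2*z^(10/7)


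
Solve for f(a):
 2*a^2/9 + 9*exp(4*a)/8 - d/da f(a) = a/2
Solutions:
 f(a) = C1 + 2*a^3/27 - a^2/4 + 9*exp(4*a)/32


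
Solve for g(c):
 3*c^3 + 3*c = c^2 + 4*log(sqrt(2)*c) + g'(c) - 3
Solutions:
 g(c) = C1 + 3*c^4/4 - c^3/3 + 3*c^2/2 - 4*c*log(c) - 2*c*log(2) + 7*c


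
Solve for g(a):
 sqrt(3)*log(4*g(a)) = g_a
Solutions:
 -sqrt(3)*Integral(1/(log(_y) + 2*log(2)), (_y, g(a)))/3 = C1 - a


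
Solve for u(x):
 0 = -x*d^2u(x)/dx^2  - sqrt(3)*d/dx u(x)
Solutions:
 u(x) = C1 + C2*x^(1 - sqrt(3))


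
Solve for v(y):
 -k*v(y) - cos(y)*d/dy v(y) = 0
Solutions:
 v(y) = C1*exp(k*(log(sin(y) - 1) - log(sin(y) + 1))/2)


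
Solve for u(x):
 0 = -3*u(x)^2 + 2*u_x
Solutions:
 u(x) = -2/(C1 + 3*x)


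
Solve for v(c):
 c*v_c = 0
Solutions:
 v(c) = C1


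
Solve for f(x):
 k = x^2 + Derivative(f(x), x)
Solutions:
 f(x) = C1 + k*x - x^3/3


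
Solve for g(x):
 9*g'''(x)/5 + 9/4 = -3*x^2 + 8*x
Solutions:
 g(x) = C1 + C2*x + C3*x^2 - x^5/36 + 5*x^4/27 - 5*x^3/24


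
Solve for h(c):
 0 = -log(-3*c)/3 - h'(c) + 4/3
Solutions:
 h(c) = C1 - c*log(-c)/3 + c*(5 - log(3))/3


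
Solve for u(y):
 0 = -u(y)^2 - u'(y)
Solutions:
 u(y) = 1/(C1 + y)


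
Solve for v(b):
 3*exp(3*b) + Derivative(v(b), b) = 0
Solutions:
 v(b) = C1 - exp(3*b)


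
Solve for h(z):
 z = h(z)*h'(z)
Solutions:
 h(z) = -sqrt(C1 + z^2)
 h(z) = sqrt(C1 + z^2)


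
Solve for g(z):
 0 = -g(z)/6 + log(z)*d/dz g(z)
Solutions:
 g(z) = C1*exp(li(z)/6)


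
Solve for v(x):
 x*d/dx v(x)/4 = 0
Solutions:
 v(x) = C1


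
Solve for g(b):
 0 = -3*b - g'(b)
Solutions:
 g(b) = C1 - 3*b^2/2


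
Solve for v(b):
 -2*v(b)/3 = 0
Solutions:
 v(b) = 0


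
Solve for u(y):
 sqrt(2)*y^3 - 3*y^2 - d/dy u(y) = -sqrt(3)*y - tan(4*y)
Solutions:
 u(y) = C1 + sqrt(2)*y^4/4 - y^3 + sqrt(3)*y^2/2 - log(cos(4*y))/4


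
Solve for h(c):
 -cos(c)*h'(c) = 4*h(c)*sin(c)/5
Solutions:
 h(c) = C1*cos(c)^(4/5)


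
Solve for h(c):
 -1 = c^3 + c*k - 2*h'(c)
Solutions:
 h(c) = C1 + c^4/8 + c^2*k/4 + c/2


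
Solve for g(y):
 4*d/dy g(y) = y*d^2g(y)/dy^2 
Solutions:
 g(y) = C1 + C2*y^5


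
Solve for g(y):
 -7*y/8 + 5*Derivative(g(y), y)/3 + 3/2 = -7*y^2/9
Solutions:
 g(y) = C1 - 7*y^3/45 + 21*y^2/80 - 9*y/10


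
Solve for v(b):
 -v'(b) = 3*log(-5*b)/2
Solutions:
 v(b) = C1 - 3*b*log(-b)/2 + 3*b*(1 - log(5))/2


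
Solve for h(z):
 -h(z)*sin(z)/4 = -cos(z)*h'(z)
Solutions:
 h(z) = C1/cos(z)^(1/4)


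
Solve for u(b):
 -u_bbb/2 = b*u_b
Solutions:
 u(b) = C1 + Integral(C2*airyai(-2^(1/3)*b) + C3*airybi(-2^(1/3)*b), b)


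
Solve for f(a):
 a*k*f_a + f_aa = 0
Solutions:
 f(a) = Piecewise((-sqrt(2)*sqrt(pi)*C1*erf(sqrt(2)*a*sqrt(k)/2)/(2*sqrt(k)) - C2, (k > 0) | (k < 0)), (-C1*a - C2, True))


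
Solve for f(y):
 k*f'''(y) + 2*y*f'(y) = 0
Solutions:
 f(y) = C1 + Integral(C2*airyai(2^(1/3)*y*(-1/k)^(1/3)) + C3*airybi(2^(1/3)*y*(-1/k)^(1/3)), y)


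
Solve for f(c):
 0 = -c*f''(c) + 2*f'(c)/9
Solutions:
 f(c) = C1 + C2*c^(11/9)


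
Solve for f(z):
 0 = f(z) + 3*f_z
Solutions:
 f(z) = C1*exp(-z/3)


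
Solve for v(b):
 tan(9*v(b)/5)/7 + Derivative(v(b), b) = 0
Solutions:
 v(b) = -5*asin(C1*exp(-9*b/35))/9 + 5*pi/9
 v(b) = 5*asin(C1*exp(-9*b/35))/9


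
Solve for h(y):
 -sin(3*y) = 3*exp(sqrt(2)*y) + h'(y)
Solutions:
 h(y) = C1 - 3*sqrt(2)*exp(sqrt(2)*y)/2 + cos(3*y)/3


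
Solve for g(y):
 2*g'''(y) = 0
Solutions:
 g(y) = C1 + C2*y + C3*y^2


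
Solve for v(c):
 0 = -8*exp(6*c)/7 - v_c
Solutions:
 v(c) = C1 - 4*exp(6*c)/21


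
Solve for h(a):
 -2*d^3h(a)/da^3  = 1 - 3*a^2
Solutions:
 h(a) = C1 + C2*a + C3*a^2 + a^5/40 - a^3/12


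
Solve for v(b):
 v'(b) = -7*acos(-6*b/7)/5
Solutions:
 v(b) = C1 - 7*b*acos(-6*b/7)/5 - 7*sqrt(49 - 36*b^2)/30


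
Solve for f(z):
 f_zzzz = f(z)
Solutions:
 f(z) = C1*exp(-z) + C2*exp(z) + C3*sin(z) + C4*cos(z)


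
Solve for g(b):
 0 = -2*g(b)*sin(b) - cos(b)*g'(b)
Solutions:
 g(b) = C1*cos(b)^2


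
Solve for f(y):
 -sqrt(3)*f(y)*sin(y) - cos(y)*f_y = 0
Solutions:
 f(y) = C1*cos(y)^(sqrt(3))


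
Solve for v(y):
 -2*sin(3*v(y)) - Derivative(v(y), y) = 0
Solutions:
 v(y) = -acos((-C1 - exp(12*y))/(C1 - exp(12*y)))/3 + 2*pi/3
 v(y) = acos((-C1 - exp(12*y))/(C1 - exp(12*y)))/3


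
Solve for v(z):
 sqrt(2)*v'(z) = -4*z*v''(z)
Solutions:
 v(z) = C1 + C2*z^(1 - sqrt(2)/4)


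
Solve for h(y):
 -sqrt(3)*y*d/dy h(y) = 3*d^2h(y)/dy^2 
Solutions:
 h(y) = C1 + C2*erf(sqrt(2)*3^(3/4)*y/6)


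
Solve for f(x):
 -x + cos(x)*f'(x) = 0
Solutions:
 f(x) = C1 + Integral(x/cos(x), x)


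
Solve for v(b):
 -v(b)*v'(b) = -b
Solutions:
 v(b) = -sqrt(C1 + b^2)
 v(b) = sqrt(C1 + b^2)


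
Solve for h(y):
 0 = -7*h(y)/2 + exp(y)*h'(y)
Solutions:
 h(y) = C1*exp(-7*exp(-y)/2)


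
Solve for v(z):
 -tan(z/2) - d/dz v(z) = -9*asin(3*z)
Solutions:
 v(z) = C1 + 9*z*asin(3*z) + 3*sqrt(1 - 9*z^2) + 2*log(cos(z/2))


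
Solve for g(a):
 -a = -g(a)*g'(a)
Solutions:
 g(a) = -sqrt(C1 + a^2)
 g(a) = sqrt(C1 + a^2)


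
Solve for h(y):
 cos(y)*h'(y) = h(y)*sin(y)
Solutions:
 h(y) = C1/cos(y)


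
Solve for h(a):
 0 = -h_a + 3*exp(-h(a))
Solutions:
 h(a) = log(C1 + 3*a)


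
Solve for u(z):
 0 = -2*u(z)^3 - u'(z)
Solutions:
 u(z) = -sqrt(2)*sqrt(-1/(C1 - 2*z))/2
 u(z) = sqrt(2)*sqrt(-1/(C1 - 2*z))/2


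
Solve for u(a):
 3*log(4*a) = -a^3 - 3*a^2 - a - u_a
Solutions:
 u(a) = C1 - a^4/4 - a^3 - a^2/2 - 3*a*log(a) - a*log(64) + 3*a


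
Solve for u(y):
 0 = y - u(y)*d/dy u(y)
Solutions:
 u(y) = -sqrt(C1 + y^2)
 u(y) = sqrt(C1 + y^2)


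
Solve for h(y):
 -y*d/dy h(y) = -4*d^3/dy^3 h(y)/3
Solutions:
 h(y) = C1 + Integral(C2*airyai(6^(1/3)*y/2) + C3*airybi(6^(1/3)*y/2), y)


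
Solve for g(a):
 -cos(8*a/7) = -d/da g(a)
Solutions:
 g(a) = C1 + 7*sin(8*a/7)/8


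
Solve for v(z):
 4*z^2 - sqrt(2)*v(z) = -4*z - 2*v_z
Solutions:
 v(z) = C1*exp(sqrt(2)*z/2) + 2*sqrt(2)*z^2 + 2*sqrt(2)*z + 8*z + 4 + 8*sqrt(2)


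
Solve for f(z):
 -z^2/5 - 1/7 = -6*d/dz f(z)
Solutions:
 f(z) = C1 + z^3/90 + z/42


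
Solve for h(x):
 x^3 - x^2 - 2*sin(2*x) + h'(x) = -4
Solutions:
 h(x) = C1 - x^4/4 + x^3/3 - 4*x - cos(2*x)


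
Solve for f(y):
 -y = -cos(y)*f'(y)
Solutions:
 f(y) = C1 + Integral(y/cos(y), y)


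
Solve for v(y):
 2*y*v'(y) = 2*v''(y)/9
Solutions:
 v(y) = C1 + C2*erfi(3*sqrt(2)*y/2)


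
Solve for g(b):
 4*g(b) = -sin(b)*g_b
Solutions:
 g(b) = C1*(cos(b)^2 + 2*cos(b) + 1)/(cos(b)^2 - 2*cos(b) + 1)


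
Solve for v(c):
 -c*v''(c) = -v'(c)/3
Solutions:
 v(c) = C1 + C2*c^(4/3)


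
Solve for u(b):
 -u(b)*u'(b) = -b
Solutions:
 u(b) = -sqrt(C1 + b^2)
 u(b) = sqrt(C1 + b^2)


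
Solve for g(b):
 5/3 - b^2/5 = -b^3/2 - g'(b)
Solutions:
 g(b) = C1 - b^4/8 + b^3/15 - 5*b/3


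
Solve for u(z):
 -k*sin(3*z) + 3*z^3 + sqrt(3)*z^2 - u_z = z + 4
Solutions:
 u(z) = C1 + k*cos(3*z)/3 + 3*z^4/4 + sqrt(3)*z^3/3 - z^2/2 - 4*z


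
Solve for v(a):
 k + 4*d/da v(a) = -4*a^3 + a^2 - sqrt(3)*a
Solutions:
 v(a) = C1 - a^4/4 + a^3/12 - sqrt(3)*a^2/8 - a*k/4


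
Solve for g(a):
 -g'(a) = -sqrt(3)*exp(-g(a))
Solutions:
 g(a) = log(C1 + sqrt(3)*a)


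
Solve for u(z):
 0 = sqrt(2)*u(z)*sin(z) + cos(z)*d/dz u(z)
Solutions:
 u(z) = C1*cos(z)^(sqrt(2))


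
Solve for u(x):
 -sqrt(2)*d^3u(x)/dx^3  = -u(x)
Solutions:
 u(x) = C3*exp(2^(5/6)*x/2) + (C1*sin(2^(5/6)*sqrt(3)*x/4) + C2*cos(2^(5/6)*sqrt(3)*x/4))*exp(-2^(5/6)*x/4)


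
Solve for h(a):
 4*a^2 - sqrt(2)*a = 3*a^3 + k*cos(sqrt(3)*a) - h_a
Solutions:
 h(a) = C1 + 3*a^4/4 - 4*a^3/3 + sqrt(2)*a^2/2 + sqrt(3)*k*sin(sqrt(3)*a)/3


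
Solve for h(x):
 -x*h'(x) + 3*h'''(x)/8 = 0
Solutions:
 h(x) = C1 + Integral(C2*airyai(2*3^(2/3)*x/3) + C3*airybi(2*3^(2/3)*x/3), x)


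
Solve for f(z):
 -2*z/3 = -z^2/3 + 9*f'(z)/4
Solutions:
 f(z) = C1 + 4*z^3/81 - 4*z^2/27


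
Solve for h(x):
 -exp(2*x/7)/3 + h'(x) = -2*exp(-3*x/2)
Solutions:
 h(x) = C1 + 7*exp(2*x/7)/6 + 4*exp(-3*x/2)/3


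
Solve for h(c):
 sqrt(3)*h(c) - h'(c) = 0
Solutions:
 h(c) = C1*exp(sqrt(3)*c)


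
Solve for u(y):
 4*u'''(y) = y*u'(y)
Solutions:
 u(y) = C1 + Integral(C2*airyai(2^(1/3)*y/2) + C3*airybi(2^(1/3)*y/2), y)


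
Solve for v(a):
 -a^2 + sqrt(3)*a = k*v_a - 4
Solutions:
 v(a) = C1 - a^3/(3*k) + sqrt(3)*a^2/(2*k) + 4*a/k


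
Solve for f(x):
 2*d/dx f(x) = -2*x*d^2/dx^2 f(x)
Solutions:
 f(x) = C1 + C2*log(x)


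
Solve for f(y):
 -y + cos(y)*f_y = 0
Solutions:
 f(y) = C1 + Integral(y/cos(y), y)


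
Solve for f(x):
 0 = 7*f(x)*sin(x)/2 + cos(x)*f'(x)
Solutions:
 f(x) = C1*cos(x)^(7/2)


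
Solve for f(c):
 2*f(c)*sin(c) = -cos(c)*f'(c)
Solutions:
 f(c) = C1*cos(c)^2


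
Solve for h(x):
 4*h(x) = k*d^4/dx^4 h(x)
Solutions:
 h(x) = C1*exp(-sqrt(2)*x*(1/k)^(1/4)) + C2*exp(sqrt(2)*x*(1/k)^(1/4)) + C3*exp(-sqrt(2)*I*x*(1/k)^(1/4)) + C4*exp(sqrt(2)*I*x*(1/k)^(1/4))


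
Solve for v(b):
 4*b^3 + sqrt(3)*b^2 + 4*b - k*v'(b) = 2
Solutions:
 v(b) = C1 + b^4/k + sqrt(3)*b^3/(3*k) + 2*b^2/k - 2*b/k


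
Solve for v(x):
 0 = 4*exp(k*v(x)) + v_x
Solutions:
 v(x) = Piecewise((log(1/(C1*k + 4*k*x))/k, Ne(k, 0)), (nan, True))
 v(x) = Piecewise((C1 - 4*x, Eq(k, 0)), (nan, True))


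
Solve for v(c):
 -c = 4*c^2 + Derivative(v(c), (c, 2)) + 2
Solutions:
 v(c) = C1 + C2*c - c^4/3 - c^3/6 - c^2


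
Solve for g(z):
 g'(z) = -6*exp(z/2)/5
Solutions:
 g(z) = C1 - 12*exp(z/2)/5


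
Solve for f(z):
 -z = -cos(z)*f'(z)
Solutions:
 f(z) = C1 + Integral(z/cos(z), z)


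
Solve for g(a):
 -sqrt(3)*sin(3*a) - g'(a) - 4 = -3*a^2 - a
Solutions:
 g(a) = C1 + a^3 + a^2/2 - 4*a + sqrt(3)*cos(3*a)/3


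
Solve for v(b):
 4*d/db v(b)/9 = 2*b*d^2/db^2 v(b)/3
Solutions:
 v(b) = C1 + C2*b^(5/3)


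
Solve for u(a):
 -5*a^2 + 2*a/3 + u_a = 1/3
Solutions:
 u(a) = C1 + 5*a^3/3 - a^2/3 + a/3


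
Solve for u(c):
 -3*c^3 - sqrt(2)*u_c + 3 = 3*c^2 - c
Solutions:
 u(c) = C1 - 3*sqrt(2)*c^4/8 - sqrt(2)*c^3/2 + sqrt(2)*c^2/4 + 3*sqrt(2)*c/2


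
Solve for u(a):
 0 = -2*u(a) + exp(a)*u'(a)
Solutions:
 u(a) = C1*exp(-2*exp(-a))


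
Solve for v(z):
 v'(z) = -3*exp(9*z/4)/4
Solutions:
 v(z) = C1 - exp(9*z/4)/3


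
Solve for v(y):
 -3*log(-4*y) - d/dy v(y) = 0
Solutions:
 v(y) = C1 - 3*y*log(-y) + 3*y*(1 - 2*log(2))


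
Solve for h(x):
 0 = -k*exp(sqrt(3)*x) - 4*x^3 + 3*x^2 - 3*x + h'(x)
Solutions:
 h(x) = C1 + sqrt(3)*k*exp(sqrt(3)*x)/3 + x^4 - x^3 + 3*x^2/2


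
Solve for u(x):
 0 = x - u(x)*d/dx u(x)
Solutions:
 u(x) = -sqrt(C1 + x^2)
 u(x) = sqrt(C1 + x^2)


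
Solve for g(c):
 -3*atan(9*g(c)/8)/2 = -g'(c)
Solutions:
 Integral(1/atan(9*_y/8), (_y, g(c))) = C1 + 3*c/2


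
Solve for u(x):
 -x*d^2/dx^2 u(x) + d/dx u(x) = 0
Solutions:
 u(x) = C1 + C2*x^2


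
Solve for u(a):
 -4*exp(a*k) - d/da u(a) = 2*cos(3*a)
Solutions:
 u(a) = C1 - 2*sin(3*a)/3 - 4*exp(a*k)/k


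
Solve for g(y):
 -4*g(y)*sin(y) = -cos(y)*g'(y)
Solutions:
 g(y) = C1/cos(y)^4


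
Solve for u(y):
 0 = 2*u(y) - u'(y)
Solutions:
 u(y) = C1*exp(2*y)


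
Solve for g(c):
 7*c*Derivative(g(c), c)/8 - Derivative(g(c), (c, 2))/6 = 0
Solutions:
 g(c) = C1 + C2*erfi(sqrt(42)*c/4)


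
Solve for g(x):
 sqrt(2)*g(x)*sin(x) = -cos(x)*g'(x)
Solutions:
 g(x) = C1*cos(x)^(sqrt(2))


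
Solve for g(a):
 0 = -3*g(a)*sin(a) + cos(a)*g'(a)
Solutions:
 g(a) = C1/cos(a)^3


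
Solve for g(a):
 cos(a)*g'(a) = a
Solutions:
 g(a) = C1 + Integral(a/cos(a), a)


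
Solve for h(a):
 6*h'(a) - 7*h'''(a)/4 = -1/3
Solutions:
 h(a) = C1 + C2*exp(-2*sqrt(42)*a/7) + C3*exp(2*sqrt(42)*a/7) - a/18


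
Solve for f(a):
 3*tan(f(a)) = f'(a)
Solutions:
 f(a) = pi - asin(C1*exp(3*a))
 f(a) = asin(C1*exp(3*a))


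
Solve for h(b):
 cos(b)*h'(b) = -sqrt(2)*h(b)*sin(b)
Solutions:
 h(b) = C1*cos(b)^(sqrt(2))


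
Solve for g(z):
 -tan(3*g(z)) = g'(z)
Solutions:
 g(z) = -asin(C1*exp(-3*z))/3 + pi/3
 g(z) = asin(C1*exp(-3*z))/3


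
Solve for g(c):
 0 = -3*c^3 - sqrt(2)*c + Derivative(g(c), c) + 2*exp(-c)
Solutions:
 g(c) = C1 + 3*c^4/4 + sqrt(2)*c^2/2 + 2*exp(-c)


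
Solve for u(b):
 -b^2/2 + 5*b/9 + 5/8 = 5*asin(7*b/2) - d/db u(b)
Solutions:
 u(b) = C1 + b^3/6 - 5*b^2/18 + 5*b*asin(7*b/2) - 5*b/8 + 5*sqrt(4 - 49*b^2)/7


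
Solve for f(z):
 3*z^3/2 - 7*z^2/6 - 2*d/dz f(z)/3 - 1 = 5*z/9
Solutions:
 f(z) = C1 + 9*z^4/16 - 7*z^3/12 - 5*z^2/12 - 3*z/2


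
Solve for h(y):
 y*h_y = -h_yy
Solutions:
 h(y) = C1 + C2*erf(sqrt(2)*y/2)


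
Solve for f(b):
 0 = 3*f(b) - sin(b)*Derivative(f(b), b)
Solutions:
 f(b) = C1*(cos(b) - 1)^(3/2)/(cos(b) + 1)^(3/2)


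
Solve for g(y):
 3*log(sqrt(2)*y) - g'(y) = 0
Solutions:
 g(y) = C1 + 3*y*log(y) - 3*y + 3*y*log(2)/2


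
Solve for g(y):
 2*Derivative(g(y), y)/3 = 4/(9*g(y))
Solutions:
 g(y) = -sqrt(C1 + 12*y)/3
 g(y) = sqrt(C1 + 12*y)/3


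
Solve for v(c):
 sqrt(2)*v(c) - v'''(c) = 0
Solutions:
 v(c) = C3*exp(2^(1/6)*c) + (C1*sin(2^(1/6)*sqrt(3)*c/2) + C2*cos(2^(1/6)*sqrt(3)*c/2))*exp(-2^(1/6)*c/2)


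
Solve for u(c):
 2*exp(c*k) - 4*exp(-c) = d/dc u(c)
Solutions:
 u(c) = C1 + 4*exp(-c) + 2*exp(c*k)/k


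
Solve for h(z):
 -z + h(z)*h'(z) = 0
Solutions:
 h(z) = -sqrt(C1 + z^2)
 h(z) = sqrt(C1 + z^2)


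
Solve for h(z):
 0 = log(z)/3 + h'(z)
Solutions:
 h(z) = C1 - z*log(z)/3 + z/3


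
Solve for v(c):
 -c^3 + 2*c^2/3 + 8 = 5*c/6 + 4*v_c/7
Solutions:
 v(c) = C1 - 7*c^4/16 + 7*c^3/18 - 35*c^2/48 + 14*c


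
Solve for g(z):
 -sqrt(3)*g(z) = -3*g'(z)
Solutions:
 g(z) = C1*exp(sqrt(3)*z/3)


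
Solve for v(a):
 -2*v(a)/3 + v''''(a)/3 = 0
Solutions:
 v(a) = C1*exp(-2^(1/4)*a) + C2*exp(2^(1/4)*a) + C3*sin(2^(1/4)*a) + C4*cos(2^(1/4)*a)


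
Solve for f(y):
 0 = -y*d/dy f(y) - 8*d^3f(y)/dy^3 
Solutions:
 f(y) = C1 + Integral(C2*airyai(-y/2) + C3*airybi(-y/2), y)


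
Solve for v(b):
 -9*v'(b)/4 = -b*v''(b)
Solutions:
 v(b) = C1 + C2*b^(13/4)


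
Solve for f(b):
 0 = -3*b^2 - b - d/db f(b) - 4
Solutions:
 f(b) = C1 - b^3 - b^2/2 - 4*b


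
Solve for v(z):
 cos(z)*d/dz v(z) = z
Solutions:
 v(z) = C1 + Integral(z/cos(z), z)


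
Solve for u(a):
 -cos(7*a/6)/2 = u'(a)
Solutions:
 u(a) = C1 - 3*sin(7*a/6)/7


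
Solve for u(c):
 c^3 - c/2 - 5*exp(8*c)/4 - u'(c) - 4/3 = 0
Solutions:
 u(c) = C1 + c^4/4 - c^2/4 - 4*c/3 - 5*exp(8*c)/32


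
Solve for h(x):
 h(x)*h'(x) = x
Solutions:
 h(x) = -sqrt(C1 + x^2)
 h(x) = sqrt(C1 + x^2)


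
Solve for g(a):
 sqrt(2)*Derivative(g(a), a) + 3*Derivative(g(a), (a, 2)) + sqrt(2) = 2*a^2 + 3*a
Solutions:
 g(a) = C1 + C2*exp(-sqrt(2)*a/3) + sqrt(2)*a^3/3 - 3*a^2 + 3*sqrt(2)*a^2/4 - 11*a/2 + 9*sqrt(2)*a


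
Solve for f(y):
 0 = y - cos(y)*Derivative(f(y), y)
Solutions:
 f(y) = C1 + Integral(y/cos(y), y)


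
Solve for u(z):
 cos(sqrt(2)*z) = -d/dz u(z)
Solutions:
 u(z) = C1 - sqrt(2)*sin(sqrt(2)*z)/2


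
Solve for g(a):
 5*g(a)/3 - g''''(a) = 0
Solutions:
 g(a) = C1*exp(-3^(3/4)*5^(1/4)*a/3) + C2*exp(3^(3/4)*5^(1/4)*a/3) + C3*sin(3^(3/4)*5^(1/4)*a/3) + C4*cos(3^(3/4)*5^(1/4)*a/3)


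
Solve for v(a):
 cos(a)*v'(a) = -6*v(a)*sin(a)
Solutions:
 v(a) = C1*cos(a)^6


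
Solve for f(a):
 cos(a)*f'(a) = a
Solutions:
 f(a) = C1 + Integral(a/cos(a), a)


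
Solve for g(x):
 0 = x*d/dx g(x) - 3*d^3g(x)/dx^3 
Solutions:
 g(x) = C1 + Integral(C2*airyai(3^(2/3)*x/3) + C3*airybi(3^(2/3)*x/3), x)


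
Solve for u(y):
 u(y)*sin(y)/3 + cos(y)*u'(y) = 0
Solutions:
 u(y) = C1*cos(y)^(1/3)


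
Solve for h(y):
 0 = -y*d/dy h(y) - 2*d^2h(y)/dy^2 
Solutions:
 h(y) = C1 + C2*erf(y/2)


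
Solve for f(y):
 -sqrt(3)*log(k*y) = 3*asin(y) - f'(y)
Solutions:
 f(y) = C1 + sqrt(3)*y*(log(k*y) - 1) + 3*y*asin(y) + 3*sqrt(1 - y^2)


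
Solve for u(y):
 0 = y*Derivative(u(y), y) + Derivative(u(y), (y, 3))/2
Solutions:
 u(y) = C1 + Integral(C2*airyai(-2^(1/3)*y) + C3*airybi(-2^(1/3)*y), y)


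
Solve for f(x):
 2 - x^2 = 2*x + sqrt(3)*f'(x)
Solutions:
 f(x) = C1 - sqrt(3)*x^3/9 - sqrt(3)*x^2/3 + 2*sqrt(3)*x/3


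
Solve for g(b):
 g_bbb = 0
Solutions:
 g(b) = C1 + C2*b + C3*b^2


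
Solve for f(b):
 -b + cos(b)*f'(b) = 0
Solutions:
 f(b) = C1 + Integral(b/cos(b), b)


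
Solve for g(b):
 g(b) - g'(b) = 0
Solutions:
 g(b) = C1*exp(b)


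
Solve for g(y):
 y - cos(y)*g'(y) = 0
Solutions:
 g(y) = C1 + Integral(y/cos(y), y)


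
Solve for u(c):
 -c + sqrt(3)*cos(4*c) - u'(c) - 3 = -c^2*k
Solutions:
 u(c) = C1 + c^3*k/3 - c^2/2 - 3*c + sqrt(3)*sin(4*c)/4


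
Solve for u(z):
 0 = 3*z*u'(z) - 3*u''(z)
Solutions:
 u(z) = C1 + C2*erfi(sqrt(2)*z/2)


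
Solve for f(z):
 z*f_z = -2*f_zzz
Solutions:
 f(z) = C1 + Integral(C2*airyai(-2^(2/3)*z/2) + C3*airybi(-2^(2/3)*z/2), z)


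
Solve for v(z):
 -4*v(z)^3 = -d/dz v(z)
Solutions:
 v(z) = -sqrt(2)*sqrt(-1/(C1 + 4*z))/2
 v(z) = sqrt(2)*sqrt(-1/(C1 + 4*z))/2


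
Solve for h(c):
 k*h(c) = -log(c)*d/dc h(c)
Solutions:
 h(c) = C1*exp(-k*li(c))


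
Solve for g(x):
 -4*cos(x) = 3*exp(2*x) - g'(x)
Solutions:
 g(x) = C1 + 3*exp(2*x)/2 + 4*sin(x)


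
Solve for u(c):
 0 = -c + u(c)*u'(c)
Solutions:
 u(c) = -sqrt(C1 + c^2)
 u(c) = sqrt(C1 + c^2)


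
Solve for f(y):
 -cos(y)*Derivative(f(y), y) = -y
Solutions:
 f(y) = C1 + Integral(y/cos(y), y)


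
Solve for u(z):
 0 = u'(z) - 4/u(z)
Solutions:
 u(z) = -sqrt(C1 + 8*z)
 u(z) = sqrt(C1 + 8*z)


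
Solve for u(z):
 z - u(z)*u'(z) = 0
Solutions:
 u(z) = -sqrt(C1 + z^2)
 u(z) = sqrt(C1 + z^2)


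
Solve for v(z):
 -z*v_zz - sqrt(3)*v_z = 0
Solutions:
 v(z) = C1 + C2*z^(1 - sqrt(3))


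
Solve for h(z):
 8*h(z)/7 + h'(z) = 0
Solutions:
 h(z) = C1*exp(-8*z/7)


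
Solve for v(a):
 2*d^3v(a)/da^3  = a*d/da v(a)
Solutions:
 v(a) = C1 + Integral(C2*airyai(2^(2/3)*a/2) + C3*airybi(2^(2/3)*a/2), a)


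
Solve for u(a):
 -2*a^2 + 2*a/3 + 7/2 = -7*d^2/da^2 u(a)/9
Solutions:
 u(a) = C1 + C2*a + 3*a^4/14 - a^3/7 - 9*a^2/4


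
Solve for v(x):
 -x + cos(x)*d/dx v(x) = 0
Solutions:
 v(x) = C1 + Integral(x/cos(x), x)


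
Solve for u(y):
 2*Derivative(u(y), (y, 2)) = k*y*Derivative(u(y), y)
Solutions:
 u(y) = Piecewise((-sqrt(pi)*C1*erf(y*sqrt(-k)/2)/sqrt(-k) - C2, (k > 0) | (k < 0)), (-C1*y - C2, True))


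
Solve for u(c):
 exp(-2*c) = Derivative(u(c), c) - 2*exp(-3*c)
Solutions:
 u(c) = C1 - exp(-2*c)/2 - 2*exp(-3*c)/3


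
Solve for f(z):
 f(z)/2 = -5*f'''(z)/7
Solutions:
 f(z) = C3*exp(-10^(2/3)*7^(1/3)*z/10) + (C1*sin(10^(2/3)*sqrt(3)*7^(1/3)*z/20) + C2*cos(10^(2/3)*sqrt(3)*7^(1/3)*z/20))*exp(10^(2/3)*7^(1/3)*z/20)


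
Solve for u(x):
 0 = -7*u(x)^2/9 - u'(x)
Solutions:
 u(x) = 9/(C1 + 7*x)


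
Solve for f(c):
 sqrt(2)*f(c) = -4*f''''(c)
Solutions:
 f(c) = (C1*sin(2^(1/8)*c/2) + C2*cos(2^(1/8)*c/2))*exp(-2^(1/8)*c/2) + (C3*sin(2^(1/8)*c/2) + C4*cos(2^(1/8)*c/2))*exp(2^(1/8)*c/2)


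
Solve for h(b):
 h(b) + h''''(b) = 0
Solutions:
 h(b) = (C1*sin(sqrt(2)*b/2) + C2*cos(sqrt(2)*b/2))*exp(-sqrt(2)*b/2) + (C3*sin(sqrt(2)*b/2) + C4*cos(sqrt(2)*b/2))*exp(sqrt(2)*b/2)


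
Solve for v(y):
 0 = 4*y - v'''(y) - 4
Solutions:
 v(y) = C1 + C2*y + C3*y^2 + y^4/6 - 2*y^3/3


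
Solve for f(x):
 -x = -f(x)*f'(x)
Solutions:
 f(x) = -sqrt(C1 + x^2)
 f(x) = sqrt(C1 + x^2)


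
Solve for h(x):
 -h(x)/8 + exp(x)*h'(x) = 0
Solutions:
 h(x) = C1*exp(-exp(-x)/8)


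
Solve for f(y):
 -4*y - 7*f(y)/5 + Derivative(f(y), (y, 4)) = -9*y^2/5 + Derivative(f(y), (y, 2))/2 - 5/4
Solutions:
 f(y) = C1*exp(-sqrt(5)*y*sqrt(5 + 3*sqrt(65))/10) + C2*exp(sqrt(5)*y*sqrt(5 + 3*sqrt(65))/10) + C3*sin(sqrt(5)*y*sqrt(-5 + 3*sqrt(65))/10) + C4*cos(sqrt(5)*y*sqrt(-5 + 3*sqrt(65))/10) + 9*y^2/7 - 20*y/7 - 5/196


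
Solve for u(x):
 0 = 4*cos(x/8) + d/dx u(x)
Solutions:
 u(x) = C1 - 32*sin(x/8)


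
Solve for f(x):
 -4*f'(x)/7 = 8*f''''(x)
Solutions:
 f(x) = C1 + C4*exp(-14^(2/3)*x/14) + (C2*sin(14^(2/3)*sqrt(3)*x/28) + C3*cos(14^(2/3)*sqrt(3)*x/28))*exp(14^(2/3)*x/28)


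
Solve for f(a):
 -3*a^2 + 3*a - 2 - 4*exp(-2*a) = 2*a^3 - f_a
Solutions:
 f(a) = C1 + a^4/2 + a^3 - 3*a^2/2 + 2*a - 2*exp(-2*a)


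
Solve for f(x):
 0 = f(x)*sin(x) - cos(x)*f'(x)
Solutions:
 f(x) = C1/cos(x)


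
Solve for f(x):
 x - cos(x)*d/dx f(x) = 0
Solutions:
 f(x) = C1 + Integral(x/cos(x), x)


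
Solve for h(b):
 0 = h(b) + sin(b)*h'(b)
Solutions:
 h(b) = C1*sqrt(cos(b) + 1)/sqrt(cos(b) - 1)


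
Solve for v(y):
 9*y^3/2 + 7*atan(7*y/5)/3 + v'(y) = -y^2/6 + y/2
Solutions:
 v(y) = C1 - 9*y^4/8 - y^3/18 + y^2/4 - 7*y*atan(7*y/5)/3 + 5*log(49*y^2 + 25)/6


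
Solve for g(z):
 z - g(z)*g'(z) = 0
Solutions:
 g(z) = -sqrt(C1 + z^2)
 g(z) = sqrt(C1 + z^2)


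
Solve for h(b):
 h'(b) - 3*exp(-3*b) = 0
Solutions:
 h(b) = C1 - exp(-3*b)


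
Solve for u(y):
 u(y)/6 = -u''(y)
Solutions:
 u(y) = C1*sin(sqrt(6)*y/6) + C2*cos(sqrt(6)*y/6)


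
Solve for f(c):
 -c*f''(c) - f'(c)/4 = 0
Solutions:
 f(c) = C1 + C2*c^(3/4)


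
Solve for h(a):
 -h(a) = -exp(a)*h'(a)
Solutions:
 h(a) = C1*exp(-exp(-a))


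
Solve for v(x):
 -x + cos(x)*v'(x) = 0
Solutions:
 v(x) = C1 + Integral(x/cos(x), x)


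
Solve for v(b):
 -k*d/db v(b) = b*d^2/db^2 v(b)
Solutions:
 v(b) = C1 + b^(1 - re(k))*(C2*sin(log(b)*Abs(im(k))) + C3*cos(log(b)*im(k)))


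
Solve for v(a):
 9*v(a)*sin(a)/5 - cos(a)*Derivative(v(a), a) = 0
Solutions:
 v(a) = C1/cos(a)^(9/5)


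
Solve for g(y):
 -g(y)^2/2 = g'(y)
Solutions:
 g(y) = 2/(C1 + y)


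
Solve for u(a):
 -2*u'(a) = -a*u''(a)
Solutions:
 u(a) = C1 + C2*a^3


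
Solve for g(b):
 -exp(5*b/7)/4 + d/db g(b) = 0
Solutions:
 g(b) = C1 + 7*exp(5*b/7)/20


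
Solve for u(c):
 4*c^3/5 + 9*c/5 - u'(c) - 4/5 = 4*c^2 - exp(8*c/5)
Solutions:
 u(c) = C1 + c^4/5 - 4*c^3/3 + 9*c^2/10 - 4*c/5 + 5*exp(8*c/5)/8


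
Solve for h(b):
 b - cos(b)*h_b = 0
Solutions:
 h(b) = C1 + Integral(b/cos(b), b)


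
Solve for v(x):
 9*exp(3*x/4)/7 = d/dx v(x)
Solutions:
 v(x) = C1 + 12*exp(3*x/4)/7


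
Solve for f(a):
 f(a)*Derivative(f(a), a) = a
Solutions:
 f(a) = -sqrt(C1 + a^2)
 f(a) = sqrt(C1 + a^2)


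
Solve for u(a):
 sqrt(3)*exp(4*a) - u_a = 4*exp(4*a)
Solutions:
 u(a) = C1 - exp(4*a) + sqrt(3)*exp(4*a)/4


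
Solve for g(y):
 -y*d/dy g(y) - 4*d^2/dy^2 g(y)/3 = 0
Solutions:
 g(y) = C1 + C2*erf(sqrt(6)*y/4)


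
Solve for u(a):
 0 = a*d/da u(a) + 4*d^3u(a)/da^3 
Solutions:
 u(a) = C1 + Integral(C2*airyai(-2^(1/3)*a/2) + C3*airybi(-2^(1/3)*a/2), a)


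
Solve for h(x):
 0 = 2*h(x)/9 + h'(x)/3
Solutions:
 h(x) = C1*exp(-2*x/3)


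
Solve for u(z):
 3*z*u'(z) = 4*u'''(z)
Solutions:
 u(z) = C1 + Integral(C2*airyai(6^(1/3)*z/2) + C3*airybi(6^(1/3)*z/2), z)


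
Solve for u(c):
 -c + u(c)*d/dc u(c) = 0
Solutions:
 u(c) = -sqrt(C1 + c^2)
 u(c) = sqrt(C1 + c^2)


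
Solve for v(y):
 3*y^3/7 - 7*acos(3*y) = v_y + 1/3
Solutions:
 v(y) = C1 + 3*y^4/28 - 7*y*acos(3*y) - y/3 + 7*sqrt(1 - 9*y^2)/3


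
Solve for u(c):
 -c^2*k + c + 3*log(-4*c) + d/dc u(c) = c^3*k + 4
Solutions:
 u(c) = C1 + c^4*k/4 + c^3*k/3 - c^2/2 - 3*c*log(-c) + c*(7 - 6*log(2))


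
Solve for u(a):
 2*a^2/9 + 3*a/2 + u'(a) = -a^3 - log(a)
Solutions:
 u(a) = C1 - a^4/4 - 2*a^3/27 - 3*a^2/4 - a*log(a) + a


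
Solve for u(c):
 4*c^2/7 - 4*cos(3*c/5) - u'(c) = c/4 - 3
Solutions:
 u(c) = C1 + 4*c^3/21 - c^2/8 + 3*c - 20*sin(3*c/5)/3


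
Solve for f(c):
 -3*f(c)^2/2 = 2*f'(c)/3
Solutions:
 f(c) = 4/(C1 + 9*c)


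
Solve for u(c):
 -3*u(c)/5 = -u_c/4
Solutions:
 u(c) = C1*exp(12*c/5)


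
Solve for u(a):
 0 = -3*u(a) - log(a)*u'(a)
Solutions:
 u(a) = C1*exp(-3*li(a))


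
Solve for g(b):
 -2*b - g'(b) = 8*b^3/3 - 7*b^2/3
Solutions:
 g(b) = C1 - 2*b^4/3 + 7*b^3/9 - b^2


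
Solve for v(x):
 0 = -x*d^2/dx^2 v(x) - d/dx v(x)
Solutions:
 v(x) = C1 + C2*log(x)


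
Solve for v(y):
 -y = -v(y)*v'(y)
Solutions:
 v(y) = -sqrt(C1 + y^2)
 v(y) = sqrt(C1 + y^2)


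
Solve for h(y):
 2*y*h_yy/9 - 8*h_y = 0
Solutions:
 h(y) = C1 + C2*y^37


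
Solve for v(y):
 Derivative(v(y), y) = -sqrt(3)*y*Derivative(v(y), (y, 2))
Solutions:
 v(y) = C1 + C2*y^(1 - sqrt(3)/3)


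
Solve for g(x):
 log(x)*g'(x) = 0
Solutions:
 g(x) = C1


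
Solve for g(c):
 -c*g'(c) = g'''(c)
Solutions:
 g(c) = C1 + Integral(C2*airyai(-c) + C3*airybi(-c), c)


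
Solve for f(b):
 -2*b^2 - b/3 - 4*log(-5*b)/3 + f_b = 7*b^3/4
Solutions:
 f(b) = C1 + 7*b^4/16 + 2*b^3/3 + b^2/6 + 4*b*log(-b)/3 + 4*b*(-1 + log(5))/3


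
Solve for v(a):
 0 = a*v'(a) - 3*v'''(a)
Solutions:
 v(a) = C1 + Integral(C2*airyai(3^(2/3)*a/3) + C3*airybi(3^(2/3)*a/3), a)


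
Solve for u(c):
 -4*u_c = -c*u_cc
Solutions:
 u(c) = C1 + C2*c^5


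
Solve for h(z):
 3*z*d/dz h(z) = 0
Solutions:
 h(z) = C1


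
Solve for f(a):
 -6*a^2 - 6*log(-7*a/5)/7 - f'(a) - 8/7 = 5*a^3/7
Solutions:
 f(a) = C1 - 5*a^4/28 - 2*a^3 - 6*a*log(-a)/7 + 2*a*(-3*log(7) - 1 + 3*log(5))/7


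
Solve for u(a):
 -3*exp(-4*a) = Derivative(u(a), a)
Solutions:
 u(a) = C1 + 3*exp(-4*a)/4


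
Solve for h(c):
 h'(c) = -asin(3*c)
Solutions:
 h(c) = C1 - c*asin(3*c) - sqrt(1 - 9*c^2)/3


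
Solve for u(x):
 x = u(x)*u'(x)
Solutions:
 u(x) = -sqrt(C1 + x^2)
 u(x) = sqrt(C1 + x^2)


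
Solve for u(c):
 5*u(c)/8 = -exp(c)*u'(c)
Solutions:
 u(c) = C1*exp(5*exp(-c)/8)


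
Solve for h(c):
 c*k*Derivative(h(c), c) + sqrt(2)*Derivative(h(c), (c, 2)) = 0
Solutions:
 h(c) = Piecewise((-2^(3/4)*sqrt(pi)*C1*erf(2^(1/4)*c*sqrt(k)/2)/(2*sqrt(k)) - C2, (k > 0) | (k < 0)), (-C1*c - C2, True))


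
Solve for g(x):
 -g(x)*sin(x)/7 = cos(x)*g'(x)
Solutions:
 g(x) = C1*cos(x)^(1/7)


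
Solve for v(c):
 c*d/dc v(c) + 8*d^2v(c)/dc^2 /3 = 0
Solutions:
 v(c) = C1 + C2*erf(sqrt(3)*c/4)


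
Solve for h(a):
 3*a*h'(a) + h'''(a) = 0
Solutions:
 h(a) = C1 + Integral(C2*airyai(-3^(1/3)*a) + C3*airybi(-3^(1/3)*a), a)


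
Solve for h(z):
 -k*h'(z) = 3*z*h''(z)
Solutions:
 h(z) = C1 + z^(1 - re(k)/3)*(C2*sin(log(z)*Abs(im(k))/3) + C3*cos(log(z)*im(k)/3))


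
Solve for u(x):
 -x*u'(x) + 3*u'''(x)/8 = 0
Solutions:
 u(x) = C1 + Integral(C2*airyai(2*3^(2/3)*x/3) + C3*airybi(2*3^(2/3)*x/3), x)


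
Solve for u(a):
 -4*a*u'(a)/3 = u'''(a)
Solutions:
 u(a) = C1 + Integral(C2*airyai(-6^(2/3)*a/3) + C3*airybi(-6^(2/3)*a/3), a)


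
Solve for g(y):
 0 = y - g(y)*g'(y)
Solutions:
 g(y) = -sqrt(C1 + y^2)
 g(y) = sqrt(C1 + y^2)


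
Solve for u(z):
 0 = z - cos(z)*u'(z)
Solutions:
 u(z) = C1 + Integral(z/cos(z), z)


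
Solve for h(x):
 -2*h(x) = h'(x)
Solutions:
 h(x) = C1*exp(-2*x)


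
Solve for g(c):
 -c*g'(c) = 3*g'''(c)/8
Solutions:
 g(c) = C1 + Integral(C2*airyai(-2*3^(2/3)*c/3) + C3*airybi(-2*3^(2/3)*c/3), c)


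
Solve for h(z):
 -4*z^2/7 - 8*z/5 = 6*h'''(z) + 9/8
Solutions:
 h(z) = C1 + C2*z + C3*z^2 - z^5/630 - z^4/90 - z^3/32


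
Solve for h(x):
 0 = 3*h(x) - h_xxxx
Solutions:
 h(x) = C1*exp(-3^(1/4)*x) + C2*exp(3^(1/4)*x) + C3*sin(3^(1/4)*x) + C4*cos(3^(1/4)*x)


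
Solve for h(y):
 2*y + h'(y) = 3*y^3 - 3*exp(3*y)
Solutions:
 h(y) = C1 + 3*y^4/4 - y^2 - exp(3*y)


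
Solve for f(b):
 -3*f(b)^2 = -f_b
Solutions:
 f(b) = -1/(C1 + 3*b)


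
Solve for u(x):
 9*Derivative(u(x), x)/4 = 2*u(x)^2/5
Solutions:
 u(x) = -45/(C1 + 8*x)


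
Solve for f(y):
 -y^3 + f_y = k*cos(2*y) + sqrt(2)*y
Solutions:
 f(y) = C1 + k*sin(2*y)/2 + y^4/4 + sqrt(2)*y^2/2


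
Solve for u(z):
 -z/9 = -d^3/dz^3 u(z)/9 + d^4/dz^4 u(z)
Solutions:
 u(z) = C1 + C2*z + C3*z^2 + C4*exp(z/9) + z^4/24 + 3*z^3/2


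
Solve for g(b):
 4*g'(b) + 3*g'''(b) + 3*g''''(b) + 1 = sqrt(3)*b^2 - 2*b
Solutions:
 g(b) = C1 + C2*exp(b*(-2 + (6*sqrt(10) + 19)^(-1/3) + (6*sqrt(10) + 19)^(1/3))/6)*sin(sqrt(3)*b*(-(6*sqrt(10) + 19)^(1/3) + (6*sqrt(10) + 19)^(-1/3))/6) + C3*exp(b*(-2 + (6*sqrt(10) + 19)^(-1/3) + (6*sqrt(10) + 19)^(1/3))/6)*cos(sqrt(3)*b*(-(6*sqrt(10) + 19)^(1/3) + (6*sqrt(10) + 19)^(-1/3))/6) + C4*exp(-b*((6*sqrt(10) + 19)^(-1/3) + 1 + (6*sqrt(10) + 19)^(1/3))/3) + sqrt(3)*b^3/12 - b^2/4 - 3*sqrt(3)*b/8 - b/4


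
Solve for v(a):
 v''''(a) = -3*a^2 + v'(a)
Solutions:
 v(a) = C1 + C4*exp(a) + a^3 + (C2*sin(sqrt(3)*a/2) + C3*cos(sqrt(3)*a/2))*exp(-a/2)


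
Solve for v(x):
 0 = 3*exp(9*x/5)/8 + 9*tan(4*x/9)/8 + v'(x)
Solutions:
 v(x) = C1 - 5*exp(9*x/5)/24 + 81*log(cos(4*x/9))/32


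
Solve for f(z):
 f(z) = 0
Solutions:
 f(z) = 0


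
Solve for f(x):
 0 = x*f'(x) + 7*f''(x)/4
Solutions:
 f(x) = C1 + C2*erf(sqrt(14)*x/7)


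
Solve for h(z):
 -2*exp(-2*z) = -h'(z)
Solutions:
 h(z) = C1 - exp(-2*z)


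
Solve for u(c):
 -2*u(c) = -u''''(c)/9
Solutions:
 u(c) = C1*exp(-2^(1/4)*sqrt(3)*c) + C2*exp(2^(1/4)*sqrt(3)*c) + C3*sin(2^(1/4)*sqrt(3)*c) + C4*cos(2^(1/4)*sqrt(3)*c)


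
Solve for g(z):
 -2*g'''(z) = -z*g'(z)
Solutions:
 g(z) = C1 + Integral(C2*airyai(2^(2/3)*z/2) + C3*airybi(2^(2/3)*z/2), z)


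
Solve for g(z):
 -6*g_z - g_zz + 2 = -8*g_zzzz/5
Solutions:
 g(z) = C1 + C2*exp(-30^(1/3)*z*(30^(1/3)/(sqrt(11634) + 108)^(1/3) + (sqrt(11634) + 108)^(1/3))/24)*sin(10^(1/3)*3^(1/6)*z*(-3^(2/3)*(sqrt(11634) + 108)^(1/3) + 3*10^(1/3)/(sqrt(11634) + 108)^(1/3))/24) + C3*exp(-30^(1/3)*z*(30^(1/3)/(sqrt(11634) + 108)^(1/3) + (sqrt(11634) + 108)^(1/3))/24)*cos(10^(1/3)*3^(1/6)*z*(-3^(2/3)*(sqrt(11634) + 108)^(1/3) + 3*10^(1/3)/(sqrt(11634) + 108)^(1/3))/24) + C4*exp(30^(1/3)*z*(30^(1/3)/(sqrt(11634) + 108)^(1/3) + (sqrt(11634) + 108)^(1/3))/12) + z/3


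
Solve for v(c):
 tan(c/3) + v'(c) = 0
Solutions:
 v(c) = C1 + 3*log(cos(c/3))


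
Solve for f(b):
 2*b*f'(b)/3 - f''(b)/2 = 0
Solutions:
 f(b) = C1 + C2*erfi(sqrt(6)*b/3)


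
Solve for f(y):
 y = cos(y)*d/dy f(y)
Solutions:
 f(y) = C1 + Integral(y/cos(y), y)


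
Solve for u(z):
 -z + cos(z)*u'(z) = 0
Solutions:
 u(z) = C1 + Integral(z/cos(z), z)


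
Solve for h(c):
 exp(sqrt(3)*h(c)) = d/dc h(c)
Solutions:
 h(c) = sqrt(3)*(2*log(-1/(C1 + c)) - log(3))/6


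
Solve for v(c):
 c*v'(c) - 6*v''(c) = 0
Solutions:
 v(c) = C1 + C2*erfi(sqrt(3)*c/6)


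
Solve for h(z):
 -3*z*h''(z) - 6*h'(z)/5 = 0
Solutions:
 h(z) = C1 + C2*z^(3/5)


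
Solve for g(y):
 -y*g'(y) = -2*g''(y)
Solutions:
 g(y) = C1 + C2*erfi(y/2)


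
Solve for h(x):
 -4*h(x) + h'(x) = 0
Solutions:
 h(x) = C1*exp(4*x)


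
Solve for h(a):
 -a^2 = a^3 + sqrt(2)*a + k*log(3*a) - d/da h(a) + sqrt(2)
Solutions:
 h(a) = C1 + a^4/4 + a^3/3 + sqrt(2)*a^2/2 + a*k*log(a) - a*k + a*k*log(3) + sqrt(2)*a


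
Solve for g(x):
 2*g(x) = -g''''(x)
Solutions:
 g(x) = (C1*sin(2^(3/4)*x/2) + C2*cos(2^(3/4)*x/2))*exp(-2^(3/4)*x/2) + (C3*sin(2^(3/4)*x/2) + C4*cos(2^(3/4)*x/2))*exp(2^(3/4)*x/2)


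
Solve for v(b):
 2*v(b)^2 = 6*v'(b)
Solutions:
 v(b) = -3/(C1 + b)


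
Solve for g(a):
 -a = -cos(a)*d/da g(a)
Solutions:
 g(a) = C1 + Integral(a/cos(a), a)


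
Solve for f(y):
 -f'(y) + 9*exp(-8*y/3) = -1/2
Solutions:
 f(y) = C1 + y/2 - 27*exp(-8*y/3)/8


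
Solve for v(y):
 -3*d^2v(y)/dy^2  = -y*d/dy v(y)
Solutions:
 v(y) = C1 + C2*erfi(sqrt(6)*y/6)


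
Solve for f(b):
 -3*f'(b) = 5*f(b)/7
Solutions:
 f(b) = C1*exp(-5*b/21)


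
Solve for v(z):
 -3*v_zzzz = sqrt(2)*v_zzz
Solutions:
 v(z) = C1 + C2*z + C3*z^2 + C4*exp(-sqrt(2)*z/3)


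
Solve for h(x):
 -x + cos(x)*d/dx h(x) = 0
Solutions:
 h(x) = C1 + Integral(x/cos(x), x)


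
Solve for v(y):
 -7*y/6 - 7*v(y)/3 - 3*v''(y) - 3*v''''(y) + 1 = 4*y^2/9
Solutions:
 v(y) = -4*y^2/21 - y/2 + (C1*sin(sqrt(3)*7^(1/4)*y*cos(atan(sqrt(19)/3)/2)/3) + C2*cos(sqrt(3)*7^(1/4)*y*cos(atan(sqrt(19)/3)/2)/3))*exp(-sqrt(3)*7^(1/4)*y*sin(atan(sqrt(19)/3)/2)/3) + (C3*sin(sqrt(3)*7^(1/4)*y*cos(atan(sqrt(19)/3)/2)/3) + C4*cos(sqrt(3)*7^(1/4)*y*cos(atan(sqrt(19)/3)/2)/3))*exp(sqrt(3)*7^(1/4)*y*sin(atan(sqrt(19)/3)/2)/3) + 45/49


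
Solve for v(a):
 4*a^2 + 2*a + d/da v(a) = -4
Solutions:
 v(a) = C1 - 4*a^3/3 - a^2 - 4*a


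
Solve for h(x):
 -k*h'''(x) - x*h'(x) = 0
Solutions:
 h(x) = C1 + Integral(C2*airyai(x*(-1/k)^(1/3)) + C3*airybi(x*(-1/k)^(1/3)), x)


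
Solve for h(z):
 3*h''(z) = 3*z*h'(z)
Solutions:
 h(z) = C1 + C2*erfi(sqrt(2)*z/2)


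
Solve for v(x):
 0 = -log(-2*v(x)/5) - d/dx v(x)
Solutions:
 Integral(1/(log(-_y) - log(5) + log(2)), (_y, v(x))) = C1 - x
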